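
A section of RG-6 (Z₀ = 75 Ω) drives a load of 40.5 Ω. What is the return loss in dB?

Γ = (40.5 − 75)/(40.5 + 75) = -0.299
RL = −20·log₁₀|Γ| = −20·log₁₀(0.299)

RL ≈ 10.5 dB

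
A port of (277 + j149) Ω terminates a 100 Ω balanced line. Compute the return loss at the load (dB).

RL ≈ 4.87 dB

Γ = (177 + j149)/(377 + j149), |Γ| = 0.571
RL = −20·log₁₀|Γ| = −20·log₁₀(0.571)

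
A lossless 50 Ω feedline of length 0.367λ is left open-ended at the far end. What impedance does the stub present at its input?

Z_in ≈ +j45.2 Ω

βl = 2π × 0.367 = 132°
tan(βl) = -1.11
For an open-ended stub, Z_in = −jZ_0·cot(βl) = −jZ_0/tan(βl)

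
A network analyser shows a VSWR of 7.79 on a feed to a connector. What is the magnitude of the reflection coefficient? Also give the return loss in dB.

|Γ| ≈ 0.772; return loss ≈ 2.24 dB

|Γ| = (S − 1)/(S + 1) = (7.79 − 1)/(7.79 + 1) = 6.79/8.79
RL = −20·log₁₀|Γ| = −20·log₁₀(0.772)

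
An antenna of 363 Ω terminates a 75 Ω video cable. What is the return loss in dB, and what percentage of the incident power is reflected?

RL ≈ 3.64 dB; 43.2% of incident power reflected

Γ = (363 − 75)/(363 + 75) = 0.658
RL = −20·log₁₀(0.658) = 3.64 dB
P_refl/P_inc = |Γ|² = 0.432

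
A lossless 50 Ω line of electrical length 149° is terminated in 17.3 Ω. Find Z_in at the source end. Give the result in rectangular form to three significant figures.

Z_in ≈ 22.6 − j25.4 Ω

tan(βl) = tan(149°) = -0.601
Z_in = Z_0·(Z_L + jZ_0·tanβl)/(Z_0 + jZ_L·tanβl)
     = 50·(17.3 − j30)/(50 − j10.4)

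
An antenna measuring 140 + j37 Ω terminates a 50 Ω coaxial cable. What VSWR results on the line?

VSWR ≈ 3.02

Γ = (Z_L − Z_0)/(Z_L + Z_0) = (90 + j37)/(190 + j37)
|Γ| = 97.3/194 = 0.503
VSWR = (1 + |Γ|)/(1 − |Γ|) = 1.5/0.497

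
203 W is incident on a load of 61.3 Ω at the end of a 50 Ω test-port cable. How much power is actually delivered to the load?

Γ = (61.3 − 50)/(61.3 + 50) = 0.102
|Γ|² = 0.0103
P_refl = |Γ|²·P_inc = 2.09 W, P_del = (1 − |Γ|²)·P_inc = 201 W

P_delivered ≈ 201 W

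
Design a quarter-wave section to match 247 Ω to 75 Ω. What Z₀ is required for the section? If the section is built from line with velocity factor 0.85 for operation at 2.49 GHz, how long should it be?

Z_qwt = √(Z_0·R_L) = √(75 × 247) = √18520
λ = 0.85·c/f = 0.102 m, so l = λ/4 = 0.0256 m

Z_qwt ≈ 136 Ω; length ≈ 2.56 cm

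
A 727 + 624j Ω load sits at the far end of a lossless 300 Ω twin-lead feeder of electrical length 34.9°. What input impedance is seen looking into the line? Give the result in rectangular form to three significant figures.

Z_in ≈ 353 − j524 Ω

tan(βl) = tan(34.9°) = 0.698
Z_in = Z_0·(Z_L + jZ_0·tanβl)/(Z_0 + jZ_L·tanβl)
     = 300·(727 + j833)/(-135 + j507)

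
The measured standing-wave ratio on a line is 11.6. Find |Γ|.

|Γ| ≈ 0.841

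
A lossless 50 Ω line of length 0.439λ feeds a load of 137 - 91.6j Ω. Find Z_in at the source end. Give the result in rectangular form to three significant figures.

Z_in ≈ 124 + j94.8 Ω

βl = 2π × 0.439 = 158°
tan(βl) = tan(158°) = -0.403
Z_in = Z_0·(Z_L + jZ_0·tanβl)/(Z_0 + jZ_L·tanβl)
     = 50·(137 − j112)/(13.1 − j55.2)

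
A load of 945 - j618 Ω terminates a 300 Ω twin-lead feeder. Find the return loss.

RL ≈ 3.84 dB

Γ = (645 − j618)/(1245 − j618), |Γ| = 0.643
RL = −20·log₁₀|Γ| = −20·log₁₀(0.643)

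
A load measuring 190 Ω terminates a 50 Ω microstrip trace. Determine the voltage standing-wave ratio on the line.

Γ = (190 − 50)/(190 + 50) = 0.583
VSWR = (1 + 0.583)/(1 − 0.583)

VSWR ≈ 3.8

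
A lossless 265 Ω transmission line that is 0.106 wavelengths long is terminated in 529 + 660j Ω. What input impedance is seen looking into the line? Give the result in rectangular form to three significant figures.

βl = 2π × 0.106 = 38.2°
tan(βl) = tan(38.2°) = 0.786
Z_in = Z_0·(Z_L + jZ_0·tanβl)/(Z_0 + jZ_L·tanβl)
     = 265·(529 + j868)/(-254 + j416)

Z_in ≈ 253 − j492 Ω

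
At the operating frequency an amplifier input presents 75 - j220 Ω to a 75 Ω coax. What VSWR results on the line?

Γ = (Z_L − Z_0)/(Z_L + Z_0) = (0 − j220)/(150 − j220)
|Γ| = 220/266 = 0.826
VSWR = (1 + |Γ|)/(1 − |Γ|) = 1.83/0.174

VSWR ≈ 10.5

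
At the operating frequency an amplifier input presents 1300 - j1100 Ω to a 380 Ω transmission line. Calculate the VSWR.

Γ = (Z_L − Z_0)/(Z_L + Z_0) = (920 − j1100)/(1680 − j1100)
|Γ| = 1430/2010 = 0.714
VSWR = (1 + |Γ|)/(1 − |Γ|) = 1.71/0.286

VSWR ≈ 6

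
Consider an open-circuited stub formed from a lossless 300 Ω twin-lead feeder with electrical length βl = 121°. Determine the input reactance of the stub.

tan(βl) = -1.66
For an open-circuited stub, Z_in = −jZ_0·cot(βl) = −jZ_0/tan(βl)

X_in ≈ 180 Ω (inductive)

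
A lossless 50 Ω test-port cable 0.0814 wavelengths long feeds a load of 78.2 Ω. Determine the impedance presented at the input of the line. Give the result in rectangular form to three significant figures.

βl = 2π × 0.0814 = 29.3°
tan(βl) = tan(29.3°) = 0.561
Z_in = Z_0·(Z_L + jZ_0·tanβl)/(Z_0 + jZ_L·tanβl)
     = 50·(78.2 + j28.1)/(50 + j43.9)

Z_in ≈ 58.1 − j22.9 Ω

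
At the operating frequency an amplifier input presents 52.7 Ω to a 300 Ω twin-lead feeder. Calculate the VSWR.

For a purely resistive load, VSWR = R_L/Z_0 or Z_0/R_L (whichever > 1) = 300/52.7

VSWR ≈ 5.69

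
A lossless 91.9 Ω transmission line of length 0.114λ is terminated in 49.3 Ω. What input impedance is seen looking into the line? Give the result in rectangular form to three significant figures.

Z_in ≈ 71.1 + j46.8 Ω

βl = 2π × 0.114 = 41°
tan(βl) = tan(41°) = 0.871
Z_in = Z_0·(Z_L + jZ_0·tanβl)/(Z_0 + jZ_L·tanβl)
     = 91.9·(49.3 + j80)/(91.9 + j42.9)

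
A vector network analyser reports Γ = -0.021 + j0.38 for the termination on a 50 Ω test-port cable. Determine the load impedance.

Z_L ≈ 36 + j32 Ω

Z_L = Z_0·(1 + Γ)/(1 − Γ) = 50·(0.979 + j0.38)/(1.02 − j0.38)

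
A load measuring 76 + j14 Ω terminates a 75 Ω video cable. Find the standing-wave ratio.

VSWR ≈ 1.2

Γ = (Z_L − Z_0)/(Z_L + Z_0) = (1 + j14)/(151 + j14)
|Γ| = 14/152 = 0.0926
VSWR = (1 + |Γ|)/(1 − |Γ|) = 1.09/0.907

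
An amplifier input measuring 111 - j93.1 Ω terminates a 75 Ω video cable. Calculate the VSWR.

Γ = (Z_L − Z_0)/(Z_L + Z_0) = (36 − j93.1)/(186 − j93.1)
|Γ| = 99.8/208 = 0.48
VSWR = (1 + |Γ|)/(1 − |Γ|) = 1.48/0.52

VSWR ≈ 2.85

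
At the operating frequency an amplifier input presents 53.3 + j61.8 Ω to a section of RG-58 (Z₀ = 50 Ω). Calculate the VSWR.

VSWR ≈ 3.12

Γ = (Z_L − Z_0)/(Z_L + Z_0) = (3.3 + j61.8)/(103.3 + j61.8)
|Γ| = 61.9/120 = 0.514
VSWR = (1 + |Γ|)/(1 − |Γ|) = 1.51/0.486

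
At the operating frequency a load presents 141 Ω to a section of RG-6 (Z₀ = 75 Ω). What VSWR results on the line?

Γ = (141 − 75)/(141 + 75) = 0.306
VSWR = (1 + 0.306)/(1 − 0.306)

VSWR ≈ 1.88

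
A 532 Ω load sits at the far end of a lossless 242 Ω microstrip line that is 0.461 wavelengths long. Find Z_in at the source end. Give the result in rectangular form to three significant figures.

Z_in ≈ 434 + j178 Ω

βl = 2π × 0.461 = 166°
tan(βl) = tan(166°) = -0.25
Z_in = Z_0·(Z_L + jZ_0·tanβl)/(Z_0 + jZ_L·tanβl)
     = 242·(532 − j60.5)/(242 − j133)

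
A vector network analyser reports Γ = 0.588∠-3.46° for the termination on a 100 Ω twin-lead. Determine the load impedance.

Z_L = Z_0·(1 + Γ)/(1 − Γ) = 100·(1.59 − j0.0355)/(0.413 + j0.0355)

Z_L ≈ 381 − j41.3 Ω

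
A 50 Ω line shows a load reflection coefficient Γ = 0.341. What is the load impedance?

Z_L ≈ 102 Ω

Z_L = Z_0·(1 + Γ)/(1 − Γ) = 50·(1.34)/(0.659)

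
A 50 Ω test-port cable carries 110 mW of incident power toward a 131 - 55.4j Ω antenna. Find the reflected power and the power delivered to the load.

|Γ| = |(81 − j55.4)/(181 − j55.4)| = 0.518
|Γ|² = 0.269
P_refl = |Γ|²·P_inc = 29.6 mW, P_del = (1 − |Γ|²)·P_inc = 80.4 mW

P_reflected ≈ 29.6 mW; P_delivered ≈ 80.4 mW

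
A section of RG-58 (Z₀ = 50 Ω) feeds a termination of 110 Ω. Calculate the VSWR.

Γ = (110 − 50)/(110 + 50) = 0.375
VSWR = (1 + 0.375)/(1 − 0.375)

VSWR ≈ 2.2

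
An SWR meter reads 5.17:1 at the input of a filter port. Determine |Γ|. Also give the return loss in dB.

|Γ| ≈ 0.676; return loss ≈ 3.4 dB

|Γ| = (S − 1)/(S + 1) = (5.17 − 1)/(5.17 + 1) = 4.17/6.17
RL = −20·log₁₀|Γ| = −20·log₁₀(0.676)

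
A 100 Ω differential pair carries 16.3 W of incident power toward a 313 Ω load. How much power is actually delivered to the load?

P_delivered ≈ 12 W

Γ = (313 − 100)/(313 + 100) = 0.516
|Γ|² = 0.266
P_refl = |Γ|²·P_inc = 4.34 W, P_del = (1 − |Γ|²)·P_inc = 12 W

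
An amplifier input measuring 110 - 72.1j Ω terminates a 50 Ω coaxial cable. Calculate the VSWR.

Γ = (Z_L − Z_0)/(Z_L + Z_0) = (60 − j72.1)/(160 − j72.1)
|Γ| = 93.8/175 = 0.534
VSWR = (1 + |Γ|)/(1 − |Γ|) = 1.53/0.466

VSWR ≈ 3.3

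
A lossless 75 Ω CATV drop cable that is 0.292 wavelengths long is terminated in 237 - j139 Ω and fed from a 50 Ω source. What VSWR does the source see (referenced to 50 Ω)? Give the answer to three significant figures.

βl = 2π × 0.292 = 105°
tan(βl) = -3.7
Z_in = Z_0·(Z_L + jZ_0·tanβl)/(Z_0 + jZ_L·tanβl) = 20.4 + j30.5 Ω
Γ_s = (Z_in − Z_s)/(Z_in + Z_s) = (-29.6 + j30.5)/(70.4 + j30.5), |Γ_s| = 0.554
VSWR = (1 + |Γ_s|)/(1 − |Γ_s|)

VSWR ≈ 3.49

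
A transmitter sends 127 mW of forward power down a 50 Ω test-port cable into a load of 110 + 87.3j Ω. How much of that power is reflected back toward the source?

P_reflected ≈ 42.9 mW

|Γ| = |(60 + j87.3)/(160 + j87.3)| = 0.581
|Γ|² = 0.338
P_refl = |Γ|²·P_inc = 42.9 mW, P_del = (1 − |Γ|²)·P_inc = 84.1 mW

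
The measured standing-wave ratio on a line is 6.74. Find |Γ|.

|Γ| ≈ 0.742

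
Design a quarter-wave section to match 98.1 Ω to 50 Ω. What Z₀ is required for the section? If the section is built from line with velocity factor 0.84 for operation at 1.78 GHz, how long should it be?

Z_qwt = √(Z_0·R_L) = √(50 × 98.1) = √4905
λ = 0.84·c/f = 0.142 m, so l = λ/4 = 0.0354 m

Z_qwt ≈ 70 Ω; length ≈ 3.54 cm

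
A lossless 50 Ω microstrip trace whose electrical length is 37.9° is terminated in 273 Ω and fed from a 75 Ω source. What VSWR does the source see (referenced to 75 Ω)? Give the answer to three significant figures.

tan(βl) = 0.778
Z_in = Z_0·(Z_L + jZ_0·tanβl)/(Z_0 + jZ_L·tanβl) = 23 − j58.8 Ω
Γ_s = (Z_in − Z_s)/(Z_in + Z_s) = (-52 − j58.8)/(98 − j58.8), |Γ_s| = 0.687
VSWR = (1 + |Γ_s|)/(1 − |Γ_s|)

VSWR ≈ 5.39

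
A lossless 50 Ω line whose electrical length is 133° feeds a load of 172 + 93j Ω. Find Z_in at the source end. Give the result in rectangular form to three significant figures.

Z_in ≈ 16.4 + j33.3 Ω

tan(βl) = tan(133°) = -1.07
Z_in = Z_0·(Z_L + jZ_0·tanβl)/(Z_0 + jZ_L·tanβl)
     = 50·(172 + j39.4)/(150 − j184)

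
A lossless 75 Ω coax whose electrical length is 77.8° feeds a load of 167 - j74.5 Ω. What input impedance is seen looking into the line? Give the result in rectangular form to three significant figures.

tan(βl) = tan(77.8°) = 4.63
Z_in = Z_0·(Z_L + jZ_0·tanβl)/(Z_0 + jZ_L·tanβl)
     = 75·(167 + j272)/(420 + j772)

Z_in ≈ 27.2 − j1.43 Ω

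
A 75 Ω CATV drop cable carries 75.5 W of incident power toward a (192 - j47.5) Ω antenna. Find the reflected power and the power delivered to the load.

|Γ| = |(117 − j47.5)/(267 − j47.5)| = 0.466
|Γ|² = 0.217
P_refl = |Γ|²·P_inc = 16.4 W, P_del = (1 − |Γ|²)·P_inc = 59.1 W

P_reflected ≈ 16.4 W; P_delivered ≈ 59.1 W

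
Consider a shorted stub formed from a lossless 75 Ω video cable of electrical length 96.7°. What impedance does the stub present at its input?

tan(βl) = -8.51
For a shorted stub, Z_in = jZ_0·tan(βl)

Z_in ≈ −j638 Ω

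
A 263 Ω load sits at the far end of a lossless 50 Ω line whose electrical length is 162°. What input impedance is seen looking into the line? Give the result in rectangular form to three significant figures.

Z_in ≈ 74.2 + j110 Ω

tan(βl) = tan(162°) = -0.325
Z_in = Z_0·(Z_L + jZ_0·tanβl)/(Z_0 + jZ_L·tanβl)
     = 50·(263 − j16.2)/(50 − j85.5)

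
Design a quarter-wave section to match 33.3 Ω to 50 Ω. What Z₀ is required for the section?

Z_qwt ≈ 40.8 Ω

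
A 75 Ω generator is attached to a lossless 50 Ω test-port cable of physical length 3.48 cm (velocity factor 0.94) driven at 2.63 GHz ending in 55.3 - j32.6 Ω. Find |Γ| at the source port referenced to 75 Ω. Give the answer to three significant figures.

|Γ| ≈ 0.281

λ = v/f = 0.94·c / 2.63 GHz = 0.107 m
βl = 2π·l/λ = 2π × 0.325 = 117°
tan(βl) = -1.98
Z_in = Z_0·(Z_L + jZ_0·tanβl)/(Z_0 + jZ_L·tanβl) = 55.8 + j32.7 Ω
Γ_s = (Z_in − Z_s)/(Z_in + Z_s) = (-19.2 + j32.7)/(131 + j32.7), |Γ_s| = 0.281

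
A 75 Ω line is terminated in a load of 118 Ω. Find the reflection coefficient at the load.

Γ = (Z_L − Z_0)/(Z_L + Z_0) = (118 − 75)/(118 + 75) = 43/193

Γ = 0.223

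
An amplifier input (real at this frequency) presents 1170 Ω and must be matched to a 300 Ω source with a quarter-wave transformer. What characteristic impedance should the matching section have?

Z_qwt = √(Z_0·R_L) = √(300 × 1170) = √351000

Z_qwt ≈ 592 Ω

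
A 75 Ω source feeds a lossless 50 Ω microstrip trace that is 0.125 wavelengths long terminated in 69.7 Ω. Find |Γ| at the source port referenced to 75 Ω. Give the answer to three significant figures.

|Γ| ≈ 0.259

βl = 2π × 0.125 = 45°
tan(βl) = 1
Z_in = Z_0·(Z_L + jZ_0·tanβl)/(Z_0 + jZ_L·tanβl) = 47.4 − j16 Ω
Γ_s = (Z_in − Z_s)/(Z_in + Z_s) = (-27.6 − j16)/(122 − j16), |Γ_s| = 0.259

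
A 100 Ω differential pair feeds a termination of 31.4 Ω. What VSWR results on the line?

Γ = (31.4 − 100)/(31.4 + 100) = -0.522
VSWR = (1 + 0.522)/(1 − 0.522)

VSWR ≈ 3.18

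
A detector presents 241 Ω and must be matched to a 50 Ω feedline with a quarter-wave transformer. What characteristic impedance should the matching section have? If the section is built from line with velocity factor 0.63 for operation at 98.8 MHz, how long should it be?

Z_qwt ≈ 110 Ω; length ≈ 47.8 cm

Z_qwt = √(Z_0·R_L) = √(50 × 241) = √12050
λ = 0.63·c/f = 1.91 m, so l = λ/4 = 0.478 m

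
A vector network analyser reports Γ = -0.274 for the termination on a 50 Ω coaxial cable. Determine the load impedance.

Z_L = Z_0·(1 + Γ)/(1 − Γ) = 50·(0.726)/(1.27)

Z_L ≈ 28.5 Ω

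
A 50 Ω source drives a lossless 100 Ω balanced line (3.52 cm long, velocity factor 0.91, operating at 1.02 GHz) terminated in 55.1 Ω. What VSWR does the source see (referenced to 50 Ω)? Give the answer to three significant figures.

λ = v/f = 0.91·c / 1.02 GHz = 0.268 m
βl = 2π·l/λ = 2π × 0.132 = 47.3°
tan(βl) = 1.09
Z_in = Z_0·(Z_L + jZ_0·tanβl)/(Z_0 + jZ_L·tanβl) = 88.4 + j55.7 Ω
Γ_s = (Z_in − Z_s)/(Z_in + Z_s) = (38.4 + j55.7)/(138 + j55.7), |Γ_s| = 0.453
VSWR = (1 + |Γ_s|)/(1 − |Γ_s|)

VSWR ≈ 2.66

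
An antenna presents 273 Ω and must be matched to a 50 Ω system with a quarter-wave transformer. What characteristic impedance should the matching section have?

Z_qwt ≈ 117 Ω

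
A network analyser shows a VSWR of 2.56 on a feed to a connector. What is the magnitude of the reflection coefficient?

|Γ| ≈ 0.438

|Γ| = (S − 1)/(S + 1) = (2.56 − 1)/(2.56 + 1) = 1.56/3.56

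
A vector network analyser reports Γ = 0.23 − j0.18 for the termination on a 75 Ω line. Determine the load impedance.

Z_L = Z_0·(1 + Γ)/(1 − Γ) = 75·(1.23 − j0.18)/(0.77 + j0.18)

Z_L ≈ 110 − j43.2 Ω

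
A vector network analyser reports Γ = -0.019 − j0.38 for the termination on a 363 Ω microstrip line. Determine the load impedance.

Z_L = Z_0·(1 + Γ)/(1 − Γ) = 363·(0.981 − j0.38)/(1.02 + j0.38)

Z_L ≈ 262 − j233 Ω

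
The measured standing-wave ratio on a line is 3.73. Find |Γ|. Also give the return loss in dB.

|Γ| = (S − 1)/(S + 1) = (3.73 − 1)/(3.73 + 1) = 2.73/4.73
RL = −20·log₁₀|Γ| = −20·log₁₀(0.577)

|Γ| ≈ 0.577; return loss ≈ 4.77 dB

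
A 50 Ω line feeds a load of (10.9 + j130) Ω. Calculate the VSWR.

VSWR ≈ 35.8

Γ = (Z_L − Z_0)/(Z_L + Z_0) = (-39.1 + j130)/(60.9 + j130)
|Γ| = 136/144 = 0.946
VSWR = (1 + |Γ|)/(1 − |Γ|) = 1.95/0.0544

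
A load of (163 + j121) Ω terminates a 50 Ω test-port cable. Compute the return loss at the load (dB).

RL ≈ 3.4 dB

Γ = (113 + j121)/(213 + j121), |Γ| = 0.676
RL = −20·log₁₀|Γ| = −20·log₁₀(0.676)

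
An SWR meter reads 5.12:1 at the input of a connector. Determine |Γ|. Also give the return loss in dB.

|Γ| ≈ 0.673; return loss ≈ 3.44 dB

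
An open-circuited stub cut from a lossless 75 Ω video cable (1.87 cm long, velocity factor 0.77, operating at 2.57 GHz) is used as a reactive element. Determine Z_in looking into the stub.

Z_in ≈ −j20.2 Ω

λ = v/f = 0.77·c / 2.57 GHz = 0.0899 m
βl = 2π·l/λ = 2π × 0.208 = 74.9°
tan(βl) = 3.71
For an open-circuited stub, Z_in = −jZ_0·cot(βl) = −jZ_0/tan(βl)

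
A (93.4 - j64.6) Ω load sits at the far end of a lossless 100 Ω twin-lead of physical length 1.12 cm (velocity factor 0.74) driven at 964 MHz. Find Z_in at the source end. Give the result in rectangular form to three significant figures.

λ = v/f = 0.74·c / 964 MHz = 0.23 m
βl = 2π·l/λ = 2π × 0.0486 = 17.5°
tan(βl) = tan(17.5°) = 0.315
Z_in = Z_0·(Z_L + jZ_0·tanβl)/(Z_0 + jZ_L·tanβl)
     = 100·(93.4 − j33.1)/(120 + j29.5)

Z_in ≈ 66.9 − j43.8 Ω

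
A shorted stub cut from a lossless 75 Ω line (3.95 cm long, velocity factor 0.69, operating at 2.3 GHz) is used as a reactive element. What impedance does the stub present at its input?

Z_in ≈ −j30.3 Ω

λ = v/f = 0.69·c / 2.3 GHz = 0.09 m
βl = 2π·l/λ = 2π × 0.439 = 158°
tan(βl) = -0.404
For a shorted stub, Z_in = jZ_0·tan(βl)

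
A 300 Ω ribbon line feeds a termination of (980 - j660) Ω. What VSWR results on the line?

VSWR ≈ 4.85

Γ = (Z_L − Z_0)/(Z_L + Z_0) = (680 − j660)/(1280 − j660)
|Γ| = 948/1440 = 0.658
VSWR = (1 + |Γ|)/(1 − |Γ|) = 1.66/0.342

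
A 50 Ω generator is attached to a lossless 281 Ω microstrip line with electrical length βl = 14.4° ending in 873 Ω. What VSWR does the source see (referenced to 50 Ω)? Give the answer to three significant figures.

VSWR ≈ 16.5

tan(βl) = 0.257
Z_in = Z_0·(Z_L + jZ_0·tanβl)/(Z_0 + jZ_L·tanβl) = 569 − j381 Ω
Γ_s = (Z_in − Z_s)/(Z_in + Z_s) = (519 − j381)/(619 − j381), |Γ_s| = 0.886
VSWR = (1 + |Γ_s|)/(1 − |Γ_s|)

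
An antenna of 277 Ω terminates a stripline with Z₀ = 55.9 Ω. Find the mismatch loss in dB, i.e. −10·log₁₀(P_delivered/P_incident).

mismatch loss ≈ 2.53 dB

Γ = (277 − 55.9)/(277 + 55.9) = 0.664
|Γ|² = 0.441, so P_del/P_inc = 1 − |Γ|² = 0.559
ML = −10·log₁₀(1 − |Γ|²)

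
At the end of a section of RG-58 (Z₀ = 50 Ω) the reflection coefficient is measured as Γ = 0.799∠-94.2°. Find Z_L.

Z_L ≈ 10.3 − j45.4 Ω

Z_L = Z_0·(1 + Γ)/(1 − Γ) = 50·(0.941 − j0.797)/(1.06 + j0.797)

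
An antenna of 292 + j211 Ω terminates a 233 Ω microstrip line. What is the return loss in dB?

Γ = (59 + j211)/(525 + j211), |Γ| = 0.387
RL = −20·log₁₀|Γ| = −20·log₁₀(0.387)

RL ≈ 8.24 dB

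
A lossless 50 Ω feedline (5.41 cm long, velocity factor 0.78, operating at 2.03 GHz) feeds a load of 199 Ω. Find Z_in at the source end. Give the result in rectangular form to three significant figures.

λ = v/f = 0.78·c / 2.03 GHz = 0.115 m
βl = 2π·l/λ = 2π × 0.469 = 169°
tan(βl) = tan(169°) = -0.195
Z_in = Z_0·(Z_L + jZ_0·tanβl)/(Z_0 + jZ_L·tanβl)
     = 50·(199 − j9.76)/(50 − j38.8)

Z_in ≈ 129 + j90.3 Ω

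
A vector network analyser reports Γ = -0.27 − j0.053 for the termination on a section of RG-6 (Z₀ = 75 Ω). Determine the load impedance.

Z_L = Z_0·(1 + Γ)/(1 − Γ) = 75·(0.73 − j0.053)/(1.27 + j0.053)

Z_L ≈ 42.9 − j4.92 Ω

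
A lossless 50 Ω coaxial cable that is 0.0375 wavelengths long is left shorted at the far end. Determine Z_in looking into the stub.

Z_in ≈ +j12 Ω

βl = 2π × 0.0375 = 13.5°
tan(βl) = 0.24
For a shorted stub, Z_in = jZ_0·tan(βl)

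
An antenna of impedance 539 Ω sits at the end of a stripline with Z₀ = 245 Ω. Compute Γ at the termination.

Γ = 0.375

Γ = (Z_L − Z_0)/(Z_L + Z_0) = (539 − 245)/(539 + 245) = 294/784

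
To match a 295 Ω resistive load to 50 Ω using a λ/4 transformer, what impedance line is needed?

Z_qwt = √(Z_0·R_L) = √(50 × 295) = √14750

Z_qwt ≈ 121 Ω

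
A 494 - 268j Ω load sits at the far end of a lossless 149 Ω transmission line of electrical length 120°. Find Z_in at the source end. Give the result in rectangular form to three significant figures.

Z_in ≈ 52.8 + j105 Ω

tan(βl) = tan(120°) = -1.73
Z_in = Z_0·(Z_L + jZ_0·tanβl)/(Z_0 + jZ_L·tanβl)
     = 149·(494 − j526)/(-315 − j856)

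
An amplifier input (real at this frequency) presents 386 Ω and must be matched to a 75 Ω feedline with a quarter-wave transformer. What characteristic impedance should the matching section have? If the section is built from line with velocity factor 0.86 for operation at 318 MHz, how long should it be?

Z_qwt = √(Z_0·R_L) = √(75 × 386) = √28950
λ = 0.86·c/f = 0.811 m, so l = λ/4 = 0.203 m

Z_qwt ≈ 170 Ω; length ≈ 20.3 cm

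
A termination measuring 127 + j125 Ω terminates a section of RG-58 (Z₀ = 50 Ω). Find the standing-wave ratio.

VSWR ≈ 5.2

Γ = (Z_L − Z_0)/(Z_L + Z_0) = (77 + j125)/(177 + j125)
|Γ| = 147/217 = 0.678
VSWR = (1 + |Γ|)/(1 − |Γ|) = 1.68/0.322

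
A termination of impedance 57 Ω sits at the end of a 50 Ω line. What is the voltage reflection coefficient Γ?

Γ = 0.0654

Γ = (Z_L − Z_0)/(Z_L + Z_0) = (57 − 50)/(57 + 50) = 7/107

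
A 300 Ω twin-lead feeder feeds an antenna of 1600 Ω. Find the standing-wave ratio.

VSWR ≈ 5.33

Γ = (1600 − 300)/(1600 + 300) = 0.684
VSWR = (1 + 0.684)/(1 − 0.684)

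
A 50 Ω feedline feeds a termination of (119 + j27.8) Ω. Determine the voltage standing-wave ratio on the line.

VSWR ≈ 2.54

Γ = (Z_L − Z_0)/(Z_L + Z_0) = (69 + j27.8)/(169 + j27.8)
|Γ| = 74.4/171 = 0.434
VSWR = (1 + |Γ|)/(1 − |Γ|) = 1.43/0.566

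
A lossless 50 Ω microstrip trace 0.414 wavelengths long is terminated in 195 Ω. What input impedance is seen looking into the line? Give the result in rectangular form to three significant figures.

βl = 2π × 0.414 = 149°
tan(βl) = tan(149°) = -0.6
Z_in = Z_0·(Z_L + jZ_0·tanβl)/(Z_0 + jZ_L·tanβl)
     = 50·(195 − j30)/(50 − j117)

Z_in ≈ 41 + j65.8 Ω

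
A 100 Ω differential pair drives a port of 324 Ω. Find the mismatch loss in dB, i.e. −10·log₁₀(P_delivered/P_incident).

mismatch loss ≈ 1.42 dB

Γ = (324 − 100)/(324 + 100) = 0.528
|Γ|² = 0.279, so P_del/P_inc = 1 − |Γ|² = 0.721
ML = −10·log₁₀(1 − |Γ|²)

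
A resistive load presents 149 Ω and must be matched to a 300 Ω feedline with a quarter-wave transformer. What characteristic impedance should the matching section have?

Z_qwt ≈ 211 Ω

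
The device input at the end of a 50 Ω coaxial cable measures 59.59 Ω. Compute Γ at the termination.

Γ = 0.0875

Γ = (Z_L − Z_0)/(Z_L + Z_0) = (59.59 − 50)/(59.59 + 50) = 9.59/109.6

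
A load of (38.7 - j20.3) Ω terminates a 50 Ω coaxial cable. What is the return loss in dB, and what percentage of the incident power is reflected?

Γ = (-11.3 − j20.3)/(88.7 − j20.3), |Γ| = 0.255
RL = −20·log₁₀(0.255) = 11.9 dB
P_refl/P_inc = |Γ|² = 0.0652

RL ≈ 11.9 dB; 6.52% of incident power reflected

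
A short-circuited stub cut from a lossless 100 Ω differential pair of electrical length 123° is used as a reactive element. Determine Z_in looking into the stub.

Z_in ≈ −j154 Ω

tan(βl) = -1.54
For a short-circuited stub, Z_in = jZ_0·tan(βl)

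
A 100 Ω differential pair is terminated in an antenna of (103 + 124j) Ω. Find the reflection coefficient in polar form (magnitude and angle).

Γ ≈ 0.521 ∠ 57.2°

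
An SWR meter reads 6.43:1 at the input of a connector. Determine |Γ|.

|Γ| ≈ 0.731

|Γ| = (S − 1)/(S + 1) = (6.43 − 1)/(6.43 + 1) = 5.43/7.43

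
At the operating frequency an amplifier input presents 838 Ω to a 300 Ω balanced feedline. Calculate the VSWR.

For a purely resistive load, VSWR = R_L/Z_0 or Z_0/R_L (whichever > 1) = 838/300

VSWR ≈ 2.79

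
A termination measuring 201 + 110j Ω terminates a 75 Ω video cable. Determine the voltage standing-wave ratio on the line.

VSWR ≈ 3.58

Γ = (Z_L − Z_0)/(Z_L + Z_0) = (126 + j110)/(276 + j110)
|Γ| = 167/297 = 0.563
VSWR = (1 + |Γ|)/(1 − |Γ|) = 1.56/0.437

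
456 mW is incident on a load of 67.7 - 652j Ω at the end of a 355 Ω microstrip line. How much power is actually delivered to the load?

|Γ| = |(-287.3 − j652)/(422.7 − j652)| = 0.917
|Γ|² = 0.841
P_refl = |Γ|²·P_inc = 383 mW, P_del = (1 − |Γ|²)·P_inc = 72.6 mW

P_delivered ≈ 72.6 mW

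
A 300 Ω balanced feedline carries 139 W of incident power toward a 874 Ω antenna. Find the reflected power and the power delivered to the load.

P_reflected ≈ 33.2 W; P_delivered ≈ 106 W

Γ = (874 − 300)/(874 + 300) = 0.489
|Γ|² = 0.239
P_refl = |Γ|²·P_inc = 33.2 W, P_del = (1 − |Γ|²)·P_inc = 106 W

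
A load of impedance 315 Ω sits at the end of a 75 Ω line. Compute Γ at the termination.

Γ = 0.615

Γ = (Z_L − Z_0)/(Z_L + Z_0) = (315 − 75)/(315 + 75) = 240/390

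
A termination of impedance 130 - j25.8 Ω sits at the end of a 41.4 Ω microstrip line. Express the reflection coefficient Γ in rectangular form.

Γ = (Z_L − Z_0)/(Z_L + Z_0) = (88.6 − j25.8)/(171.4 − j25.8)

Γ ≈ 0.528 − j0.0711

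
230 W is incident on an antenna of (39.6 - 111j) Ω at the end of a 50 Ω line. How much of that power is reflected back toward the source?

P_reflected ≈ 140 W

|Γ| = |(-10.4 − j111)/(89.6 − j111)| = 0.782
|Γ|² = 0.611
P_refl = |Γ|²·P_inc = 140 W, P_del = (1 − |Γ|²)·P_inc = 89.5 W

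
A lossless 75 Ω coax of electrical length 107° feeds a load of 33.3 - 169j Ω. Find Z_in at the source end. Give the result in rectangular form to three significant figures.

tan(βl) = tan(107°) = -3.27
Z_in = Z_0·(Z_L + jZ_0·tanβl)/(Z_0 + jZ_L·tanβl)
     = 75·(33.3 − j414)/(-478 − j109)

Z_in ≈ 9.13 + j63 Ω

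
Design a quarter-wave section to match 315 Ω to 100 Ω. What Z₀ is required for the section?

Z_qwt = √(Z_0·R_L) = √(100 × 315) = √31500

Z_qwt ≈ 177 Ω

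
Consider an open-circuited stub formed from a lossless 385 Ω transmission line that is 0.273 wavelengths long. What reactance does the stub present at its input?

βl = 2π × 0.273 = 98.3°
tan(βl) = -6.87
For an open-circuited stub, Z_in = −jZ_0·cot(βl) = −jZ_0/tan(βl)

X_in ≈ 56 Ω (inductive)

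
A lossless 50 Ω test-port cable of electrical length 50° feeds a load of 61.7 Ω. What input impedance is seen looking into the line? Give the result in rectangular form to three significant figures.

Z_in ≈ 47.2 − j9.85 Ω

tan(βl) = tan(50°) = 1.19
Z_in = Z_0·(Z_L + jZ_0·tanβl)/(Z_0 + jZ_L·tanβl)
     = 50·(61.7 + j59.6)/(50 + j73.5)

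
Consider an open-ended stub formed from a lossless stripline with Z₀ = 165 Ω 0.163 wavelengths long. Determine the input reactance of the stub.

βl = 2π × 0.163 = 58.7°
tan(βl) = 1.64
For an open-ended stub, Z_in = −jZ_0·cot(βl) = −jZ_0/tan(βl)

X_in ≈ -100 Ω (capacitive)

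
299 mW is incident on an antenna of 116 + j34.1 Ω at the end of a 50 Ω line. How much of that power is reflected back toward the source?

|Γ| = |(66 + j34.1)/(166 + j34.1)| = 0.438
|Γ|² = 0.192
P_refl = |Γ|²·P_inc = 57.5 mW, P_del = (1 − |Γ|²)·P_inc = 242 mW

P_reflected ≈ 57.5 mW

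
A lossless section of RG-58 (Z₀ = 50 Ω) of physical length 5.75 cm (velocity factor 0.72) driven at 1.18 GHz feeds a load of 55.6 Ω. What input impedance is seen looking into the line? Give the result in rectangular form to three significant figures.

Z_in ≈ 46.3 + j3.55 Ω

λ = v/f = 0.72·c / 1.18 GHz = 0.183 m
βl = 2π·l/λ = 2π × 0.314 = 113°
tan(βl) = tan(113°) = -2.35
Z_in = Z_0·(Z_L + jZ_0·tanβl)/(Z_0 + jZ_L·tanβl)
     = 50·(55.6 − j117)/(50 − j130)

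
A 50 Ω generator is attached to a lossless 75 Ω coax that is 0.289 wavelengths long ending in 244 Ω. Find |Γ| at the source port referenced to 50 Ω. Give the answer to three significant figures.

βl = 2π × 0.289 = 104°
tan(βl) = -4
Z_in = Z_0·(Z_L + jZ_0·tanβl)/(Z_0 + jZ_L·tanβl) = 24.4 + j16.9 Ω
Γ_s = (Z_in − Z_s)/(Z_in + Z_s) = (-25.6 + j16.9)/(74.4 + j16.9), |Γ_s| = 0.403

|Γ| ≈ 0.403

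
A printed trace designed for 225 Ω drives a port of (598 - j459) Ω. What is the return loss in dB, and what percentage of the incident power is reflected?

Γ = (373 − j459)/(823 − j459), |Γ| = 0.628
RL = −20·log₁₀(0.628) = 4.05 dB
P_refl/P_inc = |Γ|² = 0.394

RL ≈ 4.05 dB; 39.4% of incident power reflected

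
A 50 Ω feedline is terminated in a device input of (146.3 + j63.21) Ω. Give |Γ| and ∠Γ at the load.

Γ = (Z_L − Z_0)/(Z_L + Z_0) = (96.3 + j63.21)/(196.3 + j63.21)
|Γ| = 115/206 = 0.559

Γ ≈ 0.559 ∠ 15.4°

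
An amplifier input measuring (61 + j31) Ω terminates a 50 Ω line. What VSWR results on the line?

VSWR ≈ 1.8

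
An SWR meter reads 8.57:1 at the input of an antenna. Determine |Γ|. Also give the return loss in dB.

|Γ| = (S − 1)/(S + 1) = (8.57 − 1)/(8.57 + 1) = 7.57/9.57
RL = −20·log₁₀|Γ| = −20·log₁₀(0.791)

|Γ| ≈ 0.791; return loss ≈ 2.04 dB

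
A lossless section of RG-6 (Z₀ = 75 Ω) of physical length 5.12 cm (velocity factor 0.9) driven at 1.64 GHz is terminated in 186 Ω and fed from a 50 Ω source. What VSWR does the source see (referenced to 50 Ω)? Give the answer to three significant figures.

VSWR ≈ 2

λ = v/f = 0.9·c / 1.64 GHz = 0.165 m
βl = 2π·l/λ = 2π × 0.311 = 112°
tan(βl) = -2.48
Z_in = Z_0·(Z_L + jZ_0·tanβl)/(Z_0 + jZ_L·tanβl) = 34.3 + j24.7 Ω
Γ_s = (Z_in − Z_s)/(Z_in + Z_s) = (-15.7 + j24.7)/(84.3 + j24.7), |Γ_s| = 0.333
VSWR = (1 + |Γ_s|)/(1 − |Γ_s|)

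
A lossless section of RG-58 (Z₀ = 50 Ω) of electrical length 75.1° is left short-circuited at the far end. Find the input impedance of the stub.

Z_in ≈ +j188 Ω

tan(βl) = 3.76
For a short-circuited stub, Z_in = jZ_0·tan(βl)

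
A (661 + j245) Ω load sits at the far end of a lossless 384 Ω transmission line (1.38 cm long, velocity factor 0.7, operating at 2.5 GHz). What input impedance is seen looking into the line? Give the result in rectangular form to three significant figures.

Z_in ≈ 303 − j237 Ω

λ = v/f = 0.7·c / 2.5 GHz = 0.084 m
βl = 2π·l/λ = 2π × 0.164 = 59.1°
tan(βl) = tan(59.1°) = 1.67
Z_in = Z_0·(Z_L + jZ_0·tanβl)/(Z_0 + jZ_L·tanβl)
     = 384·(661 + j888)/(-26.1 + j1110)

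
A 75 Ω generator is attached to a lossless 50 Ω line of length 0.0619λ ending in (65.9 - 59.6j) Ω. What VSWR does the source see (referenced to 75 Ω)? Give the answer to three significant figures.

VSWR ≈ 3.14

βl = 2π × 0.0619 = 22.3°
tan(βl) = 0.41
Z_in = Z_0·(Z_L + jZ_0·tanβl)/(Z_0 + jZ_L·tanβl) = 30.7 − j37.4 Ω
Γ_s = (Z_in − Z_s)/(Z_in + Z_s) = (-44.3 − j37.4)/(106 − j37.4), |Γ_s| = 0.517
VSWR = (1 + |Γ_s|)/(1 − |Γ_s|)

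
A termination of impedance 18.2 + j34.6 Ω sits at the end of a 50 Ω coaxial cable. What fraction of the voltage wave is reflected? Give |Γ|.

Γ = (Z_L − Z_0)/(Z_L + Z_0) = (-31.8 + j34.6)/(68.2 + j34.6)
|Γ| = 47/76.5

|Γ| ≈ 0.614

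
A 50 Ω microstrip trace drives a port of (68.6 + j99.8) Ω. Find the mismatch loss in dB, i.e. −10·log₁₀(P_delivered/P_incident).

Γ = (18.6 + j99.8)/(118.6 + j99.8), |Γ| = 0.655
|Γ|² = 0.429, so P_del/P_inc = 1 − |Γ|² = 0.571
ML = −10·log₁₀(1 − |Γ|²)

mismatch loss ≈ 2.43 dB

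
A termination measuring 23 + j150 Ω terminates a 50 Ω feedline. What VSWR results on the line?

Γ = (Z_L − Z_0)/(Z_L + Z_0) = (-27 + j150)/(73 + j150)
|Γ| = 152/167 = 0.914
VSWR = (1 + |Γ|)/(1 − |Γ|) = 1.91/0.0864

VSWR ≈ 22.2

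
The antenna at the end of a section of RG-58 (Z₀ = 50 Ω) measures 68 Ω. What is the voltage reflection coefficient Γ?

Γ = (Z_L − Z_0)/(Z_L + Z_0) = (68 − 50)/(68 + 50) = 18/118

Γ = 0.153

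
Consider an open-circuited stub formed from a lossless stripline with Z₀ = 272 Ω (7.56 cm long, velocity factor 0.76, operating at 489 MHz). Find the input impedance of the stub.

Z_in ≈ −j168 Ω

λ = v/f = 0.76·c / 489 MHz = 0.466 m
βl = 2π·l/λ = 2π × 0.162 = 58.4°
tan(βl) = 1.62
For an open-circuited stub, Z_in = −jZ_0·cot(βl) = −jZ_0/tan(βl)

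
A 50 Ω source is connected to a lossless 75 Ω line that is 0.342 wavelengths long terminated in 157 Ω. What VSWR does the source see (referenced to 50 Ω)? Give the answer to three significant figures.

VSWR ≈ 2.02

βl = 2π × 0.342 = 123°
tan(βl) = -1.53
Z_in = Z_0·(Z_L + jZ_0·tanβl)/(Z_0 + jZ_L·tanβl) = 46.6 + j34.4 Ω
Γ_s = (Z_in − Z_s)/(Z_in + Z_s) = (-3.44 + j34.4)/(96.6 + j34.4), |Γ_s| = 0.337
VSWR = (1 + |Γ_s|)/(1 − |Γ_s|)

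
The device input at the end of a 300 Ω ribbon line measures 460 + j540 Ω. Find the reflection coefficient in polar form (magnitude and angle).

Γ ≈ 0.604 ∠ 38.1°

Γ = (Z_L − Z_0)/(Z_L + Z_0) = (160 + j540)/(760 + j540)
|Γ| = 563/932 = 0.604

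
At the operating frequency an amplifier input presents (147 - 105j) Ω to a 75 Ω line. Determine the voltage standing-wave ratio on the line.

Γ = (Z_L − Z_0)/(Z_L + Z_0) = (72 − j105)/(222 − j105)
|Γ| = 127/246 = 0.518
VSWR = (1 + |Γ|)/(1 − |Γ|) = 1.52/0.482

VSWR ≈ 3.15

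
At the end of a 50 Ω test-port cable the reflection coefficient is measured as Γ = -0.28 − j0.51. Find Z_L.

Z_L = Z_0·(1 + Γ)/(1 − Γ) = 50·(0.72 − j0.51)/(1.28 + j0.51)

Z_L ≈ 17.4 − j26.9 Ω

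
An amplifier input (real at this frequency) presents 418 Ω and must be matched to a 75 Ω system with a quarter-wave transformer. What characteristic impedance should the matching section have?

Z_qwt = √(Z_0·R_L) = √(75 × 418) = √31350

Z_qwt ≈ 177 Ω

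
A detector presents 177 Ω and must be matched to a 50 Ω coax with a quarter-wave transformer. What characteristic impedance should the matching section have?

Z_qwt = √(Z_0·R_L) = √(50 × 177) = √8850

Z_qwt ≈ 94.1 Ω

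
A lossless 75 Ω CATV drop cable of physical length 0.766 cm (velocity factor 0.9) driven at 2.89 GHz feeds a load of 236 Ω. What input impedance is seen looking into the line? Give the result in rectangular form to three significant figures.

λ = v/f = 0.9·c / 2.89 GHz = 0.0934 m
βl = 2π·l/λ = 2π × 0.082 = 29.5°
tan(βl) = tan(29.5°) = 0.566
Z_in = Z_0·(Z_L + jZ_0·tanβl)/(Z_0 + jZ_L·tanβl)
     = 75·(236 + j42.5)/(75 + j134)

Z_in ≈ 74.7 − j90.6 Ω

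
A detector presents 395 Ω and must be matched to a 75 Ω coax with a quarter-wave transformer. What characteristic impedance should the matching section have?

Z_qwt = √(Z_0·R_L) = √(75 × 395) = √29620

Z_qwt ≈ 172 Ω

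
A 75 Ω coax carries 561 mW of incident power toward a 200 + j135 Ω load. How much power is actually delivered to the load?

P_delivered ≈ 359 mW

|Γ| = |(125 + j135)/(275 + j135)| = 0.601
|Γ|² = 0.361
P_refl = |Γ|²·P_inc = 202 mW, P_del = (1 − |Γ|²)·P_inc = 359 mW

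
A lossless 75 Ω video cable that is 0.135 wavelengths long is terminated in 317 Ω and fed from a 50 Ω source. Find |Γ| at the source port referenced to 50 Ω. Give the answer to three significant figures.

|Γ| ≈ 0.63

βl = 2π × 0.135 = 48.6°
tan(βl) = 1.13
Z_in = Z_0·(Z_L + jZ_0·tanβl)/(Z_0 + jZ_L·tanβl) = 30.2 − j59.8 Ω
Γ_s = (Z_in − Z_s)/(Z_in + Z_s) = (-19.8 − j59.8)/(80.2 − j59.8), |Γ_s| = 0.63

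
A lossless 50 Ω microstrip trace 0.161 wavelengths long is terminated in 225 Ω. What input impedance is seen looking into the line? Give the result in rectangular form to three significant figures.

Z_in ≈ 15.2 − j29.2 Ω

βl = 2π × 0.161 = 58°
tan(βl) = tan(58°) = 1.6
Z_in = Z_0·(Z_L + jZ_0·tanβl)/(Z_0 + jZ_L·tanβl)
     = 50·(225 + j79.9)/(50 + j360)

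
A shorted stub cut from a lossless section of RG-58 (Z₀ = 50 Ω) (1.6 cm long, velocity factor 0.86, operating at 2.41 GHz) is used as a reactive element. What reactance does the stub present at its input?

X_in ≈ 68.3 Ω (inductive)

λ = v/f = 0.86·c / 2.41 GHz = 0.107 m
βl = 2π·l/λ = 2π × 0.149 = 53.8°
tan(βl) = 1.37
For a shorted stub, Z_in = jZ_0·tan(βl)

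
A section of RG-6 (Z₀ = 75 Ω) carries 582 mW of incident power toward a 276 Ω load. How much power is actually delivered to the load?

Γ = (276 − 75)/(276 + 75) = 0.573
|Γ|² = 0.328
P_refl = |Γ|²·P_inc = 191 mW, P_del = (1 − |Γ|²)·P_inc = 391 mW

P_delivered ≈ 391 mW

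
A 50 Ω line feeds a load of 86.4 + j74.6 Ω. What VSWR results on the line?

VSWR ≈ 3.29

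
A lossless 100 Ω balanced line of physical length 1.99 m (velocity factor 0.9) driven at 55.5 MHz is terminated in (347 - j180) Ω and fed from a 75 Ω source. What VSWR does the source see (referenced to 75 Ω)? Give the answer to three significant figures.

VSWR ≈ 5.48

λ = v/f = 0.9·c / 55.5 MHz = 4.86 m
βl = 2π·l/λ = 2π × 0.409 = 147°
tan(βl) = -0.643
Z_in = Z_0·(Z_L + jZ_0·tanβl)/(Z_0 + jZ_L·tanβl) = 98 + j162 Ω
Γ_s = (Z_in − Z_s)/(Z_in + Z_s) = (23 + j162)/(173 + j162), |Γ_s| = 0.691
VSWR = (1 + |Γ_s|)/(1 − |Γ_s|)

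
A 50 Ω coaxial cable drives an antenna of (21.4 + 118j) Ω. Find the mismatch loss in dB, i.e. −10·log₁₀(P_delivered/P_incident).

mismatch loss ≈ 6.48 dB

Γ = (-28.6 + j118)/(71.4 + j118), |Γ| = 0.88
|Γ|² = 0.775, so P_del/P_inc = 1 − |Γ|² = 0.225
ML = −10·log₁₀(1 − |Γ|²)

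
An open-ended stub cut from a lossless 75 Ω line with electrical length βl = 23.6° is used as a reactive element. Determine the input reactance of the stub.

X_in ≈ -172 Ω (capacitive)

tan(βl) = 0.437
For an open-ended stub, Z_in = −jZ_0·cot(βl) = −jZ_0/tan(βl)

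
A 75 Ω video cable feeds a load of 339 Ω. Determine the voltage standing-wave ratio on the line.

VSWR ≈ 4.52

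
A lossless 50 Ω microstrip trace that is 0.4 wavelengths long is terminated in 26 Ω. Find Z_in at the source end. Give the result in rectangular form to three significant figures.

Z_in ≈ 34.8 − j23.2 Ω

βl = 2π × 0.4 = 144°
tan(βl) = tan(144°) = -0.727
Z_in = Z_0·(Z_L + jZ_0·tanβl)/(Z_0 + jZ_L·tanβl)
     = 50·(26 − j36.3)/(50 − j18.9)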